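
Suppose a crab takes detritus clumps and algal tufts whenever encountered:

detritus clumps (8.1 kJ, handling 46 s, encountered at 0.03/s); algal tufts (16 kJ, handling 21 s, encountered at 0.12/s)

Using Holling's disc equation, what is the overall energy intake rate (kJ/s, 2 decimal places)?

0.44 kJ/s

R = (0.03×8.1 + 0.12×16) / (1 + 0.03×46 + 0.12×21) = 2.163/4.9 = 0.4414 kJ/s.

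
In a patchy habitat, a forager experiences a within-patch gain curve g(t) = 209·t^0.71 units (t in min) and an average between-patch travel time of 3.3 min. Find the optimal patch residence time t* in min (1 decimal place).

8.1 min

By the marginal value theorem, leave when the instantaneous gain rate g'(t) equals the habitat-wide average g(t)/(T + t).
g'(t) = 0.71·209·t^-0.29. Setting 0.71·209·t^-0.29 = 209·t^0.71/(3.3+t) gives 0.71(3.3+t) = t, so 0.29·t = 0.71×3.3.
t* = 0.71×3.3/0.29 = 8.079 min.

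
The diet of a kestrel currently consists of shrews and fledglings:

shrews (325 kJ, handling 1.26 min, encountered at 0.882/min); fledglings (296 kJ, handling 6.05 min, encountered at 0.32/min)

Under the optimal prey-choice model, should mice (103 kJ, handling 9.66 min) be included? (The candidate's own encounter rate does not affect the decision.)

Current rate: (0.882×325 + 0.32×296)/(1 + 0.882×1.26 + 0.32×6.05) = 94.23 kJ/min.
Profitability of mice: 103/9.66 = 10.66 kJ/min.
10.66 < 94.23, so adding mice would lower the average — exclude it.

No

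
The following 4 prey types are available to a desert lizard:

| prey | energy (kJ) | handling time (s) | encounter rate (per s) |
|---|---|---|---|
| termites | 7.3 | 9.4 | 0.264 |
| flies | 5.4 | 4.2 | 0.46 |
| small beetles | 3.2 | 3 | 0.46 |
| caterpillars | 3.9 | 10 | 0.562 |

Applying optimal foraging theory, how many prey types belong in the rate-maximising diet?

2

E/h in descending order: flies 1.29, small beetles 1.07, termites 0.777, caterpillars 0.39 kJ/s. The optimal diet is the largest prefix of this list for which every included type satisfies E_i/h_i > R on the types above it.
Rate on top 1: 0.8472. small beetles: 1.07 > 0.8472 → include.
Rate on top 2: 0.9174. termites: 0.777 < 0.9174 → exclude; stop.
Optimal diet: flies, small beetles — 2 of 4 types.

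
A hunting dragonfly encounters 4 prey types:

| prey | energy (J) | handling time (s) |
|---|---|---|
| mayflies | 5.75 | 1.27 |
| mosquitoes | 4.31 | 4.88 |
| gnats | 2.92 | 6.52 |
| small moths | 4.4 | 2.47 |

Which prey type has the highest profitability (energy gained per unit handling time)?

Profitability E/h (J/s): mayflies = 5.75/1.27 = 4.53, mosquitoes = 4.31/4.88 = 0.883, gnats = 2.92/6.52 = 0.448, small moths = 4.4/2.47 = 1.78.
Ranked: mayflies > small moths > mosquitoes > gnats.

mayflies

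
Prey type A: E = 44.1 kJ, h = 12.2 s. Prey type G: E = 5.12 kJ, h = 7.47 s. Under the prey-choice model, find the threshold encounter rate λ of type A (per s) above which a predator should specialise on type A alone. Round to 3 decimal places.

0.019 per s

At the threshold, the rate on type A alone equals the profitability of type G: λ·44.1/(1 + λ·12.2) = 5.12/7.47 = 0.6854.
Rearranging, λ(44.1 − 0.6854×12.2) = 0.6854, so λ = 0.6854/35.74 = 0.01918 per s.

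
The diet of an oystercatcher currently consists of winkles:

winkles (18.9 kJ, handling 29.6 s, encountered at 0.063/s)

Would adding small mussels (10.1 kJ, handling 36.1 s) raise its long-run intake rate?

No

Intake rate on the current diet: R = (0.063×18.9) / (1 + 0.063×29.6) = 1.191/2.865 = 0.4156 kJ/s.
Profitability of small mussels: 10.1/36.1 = 0.2798 kJ/s.
0.2798 < 0.4156, so adding small mussels would lower the average — exclude it.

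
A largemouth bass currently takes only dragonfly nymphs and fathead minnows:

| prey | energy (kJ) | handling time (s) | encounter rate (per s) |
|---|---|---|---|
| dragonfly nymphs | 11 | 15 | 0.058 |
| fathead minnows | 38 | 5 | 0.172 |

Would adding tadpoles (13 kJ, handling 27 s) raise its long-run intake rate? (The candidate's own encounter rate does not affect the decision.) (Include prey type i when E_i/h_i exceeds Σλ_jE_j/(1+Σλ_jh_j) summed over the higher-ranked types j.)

No

On dragonfly nymphs and fathead minnows alone, R = ΣλE/(1+Σλh) = 7.174/2.73 = 2.628 kJ/s.
Profitability of tadpoles: 13/27 = 0.4815 kJ/s.
0.4815 < 2.628, so adding tadpoles would lower the average — exclude it.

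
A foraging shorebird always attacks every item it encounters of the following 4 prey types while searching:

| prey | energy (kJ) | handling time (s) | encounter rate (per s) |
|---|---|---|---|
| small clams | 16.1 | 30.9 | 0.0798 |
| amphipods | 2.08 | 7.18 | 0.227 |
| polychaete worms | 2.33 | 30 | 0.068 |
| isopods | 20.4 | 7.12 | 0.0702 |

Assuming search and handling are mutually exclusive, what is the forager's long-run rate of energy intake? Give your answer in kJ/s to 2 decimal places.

R = Σλ_iE_i / (1 + Σλ_ih_i)
Numerator: 0.0798×16.1 + 0.227×2.08 + 0.068×2.33 + 0.0702×20.4 = 3.347
Denominator: 1 + 0.0798×30.9 + 0.227×7.18 + 0.068×30 + 0.0702×7.12 = 7.636
R = 3.347/7.636 = 0.4384 kJ/s

0.44 kJ/s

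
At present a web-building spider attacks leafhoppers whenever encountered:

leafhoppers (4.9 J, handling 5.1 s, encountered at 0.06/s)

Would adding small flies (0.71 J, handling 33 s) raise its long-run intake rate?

No

On leafhoppers alone, R = ΣλE/(1+Σλh) = 0.294/1.306 = 0.2251 J/s.
small flies: E/h = 0.71/33 = 0.02152 J/s.
Since 0.02152 < R, time spent handling small flies is better spent searching.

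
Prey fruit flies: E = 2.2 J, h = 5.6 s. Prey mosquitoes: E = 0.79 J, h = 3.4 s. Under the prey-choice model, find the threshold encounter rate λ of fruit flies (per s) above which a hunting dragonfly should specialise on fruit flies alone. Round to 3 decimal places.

0.259 per s

At the threshold, the rate on fruit flies alone equals the profitability of mosquitoes: λ·2.2/(1 + λ·5.6) = 0.79/3.4 = 0.2324.
Rearranging, λ(2.2 − 0.2324×5.6) = 0.2324, so λ = 0.2324/0.8988 = 0.2585 per s.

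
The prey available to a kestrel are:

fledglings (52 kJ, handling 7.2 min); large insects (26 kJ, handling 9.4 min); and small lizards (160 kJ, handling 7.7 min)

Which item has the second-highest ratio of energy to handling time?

In descending order of E/h:
small lizards: 160/7.7 = 20.8 kJ/min
fledglings: 52/7.2 = 7.22 kJ/min
large insects: 26/9.4 = 2.77 kJ/min

fledglings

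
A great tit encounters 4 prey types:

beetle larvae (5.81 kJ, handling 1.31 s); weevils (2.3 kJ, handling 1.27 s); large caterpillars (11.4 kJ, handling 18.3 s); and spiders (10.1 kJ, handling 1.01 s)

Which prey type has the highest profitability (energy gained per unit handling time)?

spiders

In descending order of E/h:
spiders: 10.1/1.01 = 10 kJ/s
beetle larvae: 5.81/1.31 = 4.44 kJ/s
weevils: 2.3/1.27 = 1.81 kJ/s
large caterpillars: 11.4/18.3 = 0.623 kJ/s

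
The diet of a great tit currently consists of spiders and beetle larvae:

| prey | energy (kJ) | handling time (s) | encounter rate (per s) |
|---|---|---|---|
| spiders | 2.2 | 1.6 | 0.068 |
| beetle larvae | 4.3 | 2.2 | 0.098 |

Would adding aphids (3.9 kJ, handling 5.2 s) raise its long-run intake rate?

Current rate: (0.068×2.2 + 0.098×4.3)/(1 + 0.068×1.6 + 0.098×2.2) = 0.4311 kJ/s.
Profitability of aphids: 3.9/5.2 = 0.75 kJ/s.
0.75 > 0.4311, so adding aphids raises the average — include it.

Yes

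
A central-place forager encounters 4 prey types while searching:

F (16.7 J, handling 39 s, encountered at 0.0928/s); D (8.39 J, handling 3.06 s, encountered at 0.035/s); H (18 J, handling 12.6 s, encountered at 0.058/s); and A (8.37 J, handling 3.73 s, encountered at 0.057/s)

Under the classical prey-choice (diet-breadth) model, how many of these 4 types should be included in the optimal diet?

Profitabilities (E/h, J/s): D 2.74, A 2.24, H 1.43, F 0.428. Add prey in this order while the next type's profitability exceeds the intake rate on those already taken.
Rate on top 1: 0.2652. A: 2.24 > 0.2652 → include.
Rate on top 2: 0.584. H: 1.43 > 0.584 → include.
Rate on top 3: 0.885. F: 0.428 < 0.885 → exclude; stop.
Optimal diet: D, A, H — 3 of 4 types.

3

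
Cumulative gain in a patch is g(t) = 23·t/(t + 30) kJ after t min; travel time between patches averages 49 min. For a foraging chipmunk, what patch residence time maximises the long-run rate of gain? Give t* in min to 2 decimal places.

38.34 min

Maximise g(t)/(T+t): set derivative to zero → g'(t)(T+t) = g(t).
g'(t) = 23·30/(t + 30)². Setting 23·30/(t+30)² = 23t/[(t+30)(49+t)] gives 30(49+t) = t(t+30), so t² = 30×49 = 1470.
t* = √1470 = 38.34 min.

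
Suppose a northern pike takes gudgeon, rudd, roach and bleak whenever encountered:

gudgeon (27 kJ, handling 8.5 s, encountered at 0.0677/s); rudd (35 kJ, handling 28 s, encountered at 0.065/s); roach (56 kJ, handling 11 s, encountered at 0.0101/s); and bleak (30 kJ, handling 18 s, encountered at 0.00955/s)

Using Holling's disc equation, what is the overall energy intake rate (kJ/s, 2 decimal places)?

R = Σλ_iE_i / (1 + Σλ_ih_i)
Numerator: 0.0677×27 + 0.065×35 + 0.0101×56 + 0.00955×30 = 4.955
Denominator: 1 + 0.0677×8.5 + 0.065×28 + 0.0101×11 + 0.00955×18 = 3.678
R = 4.955/3.678 = 1.347 kJ/s

1.35 kJ/s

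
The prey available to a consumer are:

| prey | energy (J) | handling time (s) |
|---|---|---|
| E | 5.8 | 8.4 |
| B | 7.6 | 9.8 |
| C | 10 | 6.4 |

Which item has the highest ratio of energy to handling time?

Profitability E/h (J/s): E = 5.8/8.4 = 0.69, B = 7.6/9.8 = 0.776, C = 10/6.4 = 1.56.
Ranked: C > B > E.

C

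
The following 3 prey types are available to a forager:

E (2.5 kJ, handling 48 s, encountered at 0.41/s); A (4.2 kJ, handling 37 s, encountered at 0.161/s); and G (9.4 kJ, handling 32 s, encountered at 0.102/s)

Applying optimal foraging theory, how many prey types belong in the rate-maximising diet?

1

Profitabilities (E/h, kJ/s): G 0.294, A 0.114, E 0.0521. Add prey in this order while the next type's profitability exceeds the intake rate on those already taken.
Rate on top 1: 0.2249. A: 0.114 < 0.2249 → exclude; stop.
Optimal diet: G — 1 of 3 types.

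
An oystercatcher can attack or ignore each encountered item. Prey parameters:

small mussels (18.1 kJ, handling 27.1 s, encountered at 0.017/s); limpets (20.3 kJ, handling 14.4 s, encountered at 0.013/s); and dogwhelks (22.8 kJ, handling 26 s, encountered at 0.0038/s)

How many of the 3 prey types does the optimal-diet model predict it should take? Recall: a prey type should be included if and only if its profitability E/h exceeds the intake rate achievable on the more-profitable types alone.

3

Rank by E/h (kJ/s): limpets 1.41, dogwhelks 0.877, small mussels 0.668. Include each in turn until the next type's E/h falls below the running intake rate.
Rate on top 1: 0.2223. dogwhelks: 0.877 > 0.2223 → include.
Rate on top 2: 0.2726. small mussels: 0.668 > 0.2726 → include.
Optimal diet: limpets, dogwhelks, small mussels — 3 of 3 types.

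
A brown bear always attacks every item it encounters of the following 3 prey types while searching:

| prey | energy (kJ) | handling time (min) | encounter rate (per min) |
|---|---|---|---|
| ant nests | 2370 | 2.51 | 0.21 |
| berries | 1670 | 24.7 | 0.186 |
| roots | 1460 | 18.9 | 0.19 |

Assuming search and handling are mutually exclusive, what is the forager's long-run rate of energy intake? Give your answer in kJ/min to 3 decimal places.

111.788 kJ/min

R = Σλ_iE_i / (1 + Σλ_ih_i)
Numerator: 0.21×2370 + 0.186×1670 + 0.19×1460 = 1086
Denominator: 1 + 0.21×2.51 + 0.186×24.7 + 0.19×18.9 = 9.712
R = 1086/9.712 = 111.8 kJ/min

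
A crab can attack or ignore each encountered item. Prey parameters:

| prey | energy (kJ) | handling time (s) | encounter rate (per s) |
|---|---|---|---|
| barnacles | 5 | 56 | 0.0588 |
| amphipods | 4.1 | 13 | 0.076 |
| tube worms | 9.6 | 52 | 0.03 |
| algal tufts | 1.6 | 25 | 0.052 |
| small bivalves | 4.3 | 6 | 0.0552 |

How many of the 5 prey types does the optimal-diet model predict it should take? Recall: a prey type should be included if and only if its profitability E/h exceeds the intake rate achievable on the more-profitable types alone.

Rank by E/h (kJ/s): small bivalves 0.717, amphipods 0.315, tube worms 0.185, barnacles 0.0893, algal tufts 0.064. Include each in turn until the next type's E/h falls below the running intake rate.
Rate on top 1: 0.1783. amphipods: 0.315 > 0.1783 → include.
Rate on top 2: 0.2367. tube worms: 0.185 < 0.2367 → exclude; stop.
Optimal diet: small bivalves, amphipods — 2 of 5 types.

2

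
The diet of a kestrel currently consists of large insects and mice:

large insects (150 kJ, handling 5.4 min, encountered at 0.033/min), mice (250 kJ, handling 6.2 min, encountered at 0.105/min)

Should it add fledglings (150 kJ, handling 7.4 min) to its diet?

Intake rate on the current diet: R = (0.033×150 + 0.105×250) / (1 + 0.033×5.4 + 0.105×6.2) = 31.2/1.829 = 17.06 kJ/min.
Profitability of fledglings: 150/7.4 = 20.27 kJ/min.
20.27 > 17.06, so adding fledglings raises the average — include it.

Yes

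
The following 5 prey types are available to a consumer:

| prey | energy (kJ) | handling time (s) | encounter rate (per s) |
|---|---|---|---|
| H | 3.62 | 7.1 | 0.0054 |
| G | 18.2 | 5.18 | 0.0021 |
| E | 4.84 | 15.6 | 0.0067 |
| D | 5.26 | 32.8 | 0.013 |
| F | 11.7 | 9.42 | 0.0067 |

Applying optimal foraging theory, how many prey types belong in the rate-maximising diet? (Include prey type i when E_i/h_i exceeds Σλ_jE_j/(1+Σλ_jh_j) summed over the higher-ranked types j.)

5

E/h in descending order: G 3.51, F 1.24, H 0.51, E 0.31, D 0.16 kJ/s. The optimal diet is the largest prefix of this list for which every included type satisfies E_i/h_i > R on the types above it.
Rate on top 1: 0.03781. F: 1.24 > 0.03781 → include.
Rate on top 2: 0.1086. H: 0.51 > 0.1086 → include.
Rate on top 3: 0.1224. E: 0.31 > 0.1224 → include.
Rate on top 4: 0.1385. D: 0.16 > 0.1385 → include.
Optimal diet: G, F, H, E, D — 5 of 5 types.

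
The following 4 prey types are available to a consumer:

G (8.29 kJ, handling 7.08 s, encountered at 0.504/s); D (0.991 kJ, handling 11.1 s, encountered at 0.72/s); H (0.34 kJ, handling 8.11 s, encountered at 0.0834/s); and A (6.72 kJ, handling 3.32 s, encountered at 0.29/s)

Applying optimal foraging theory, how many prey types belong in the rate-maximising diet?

E/h in descending order: A 2.02, G 1.17, D 0.0893, H 0.0419 kJ/s. The optimal diet is the largest prefix of this list for which every included type satisfies E_i/h_i > R on the types above it.
Rate on top 1: 0.9929. G: 1.17 > 0.9929 → include.
Rate on top 2: 1.108. D: 0.0893 < 1.108 → exclude; stop.
Optimal diet: A, G — 2 of 4 types.

2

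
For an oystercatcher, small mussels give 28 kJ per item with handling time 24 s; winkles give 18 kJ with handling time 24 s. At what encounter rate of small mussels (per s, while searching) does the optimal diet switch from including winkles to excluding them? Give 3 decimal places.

The zero-one rule: include winkles iff E₂/h₂ > λE₁/(1+λh₁). Equality gives the switch point.
λE₁h₂ = E₂ + λE₂h₁ ⇒ λ = E₂/(E₁h₂ − E₂h₁) = 18/(672 − 432) = 0.075 per s.

0.075 per s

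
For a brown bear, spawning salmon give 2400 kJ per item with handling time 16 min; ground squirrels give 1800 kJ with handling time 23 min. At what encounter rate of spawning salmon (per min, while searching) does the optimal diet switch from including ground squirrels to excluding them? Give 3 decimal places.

0.068 per min

The zero-one rule: include ground squirrels iff E₂/h₂ > λE₁/(1+λh₁). Equality gives the switch point.
λE₁h₂ = E₂ + λE₂h₁ ⇒ λ = E₂/(E₁h₂ − E₂h₁) = 1800/(5.52e+04 − 2.88e+04) = 0.06818 per min.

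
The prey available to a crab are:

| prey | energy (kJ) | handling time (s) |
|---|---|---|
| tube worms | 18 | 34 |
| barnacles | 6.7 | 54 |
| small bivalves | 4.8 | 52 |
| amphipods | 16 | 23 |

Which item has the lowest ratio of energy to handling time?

small bivalves

In descending order of E/h:
amphipods: 16/23 = 0.696 kJ/s
tube worms: 18/34 = 0.529 kJ/s
barnacles: 6.7/54 = 0.124 kJ/s
small bivalves: 4.8/52 = 0.0923 kJ/s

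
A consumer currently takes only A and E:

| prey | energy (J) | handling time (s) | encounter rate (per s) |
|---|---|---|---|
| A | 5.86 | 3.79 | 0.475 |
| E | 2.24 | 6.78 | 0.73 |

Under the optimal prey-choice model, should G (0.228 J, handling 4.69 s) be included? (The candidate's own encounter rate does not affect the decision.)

Intake rate on the current diet: R = (0.475×5.86 + 0.73×2.24) / (1 + 0.475×3.79 + 0.73×6.78) = 4.419/7.75 = 0.5702 J/s.
Profitability of G: 0.228/4.69 = 0.04861 J/s.
0.04861 < 0.5702, so adding G would lower the average — exclude it.

No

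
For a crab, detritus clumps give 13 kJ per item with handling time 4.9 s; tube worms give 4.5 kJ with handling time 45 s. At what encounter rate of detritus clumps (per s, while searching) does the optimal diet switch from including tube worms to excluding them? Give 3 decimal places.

0.008 per s

The zero-one rule: include tube worms iff E₂/h₂ > λE₁/(1+λh₁). Equality gives the switch point.
λE₁h₂ = E₂ + λE₂h₁ ⇒ λ = E₂/(E₁h₂ − E₂h₁) = 4.5/(585 − 22.05) = 0.007994 per s.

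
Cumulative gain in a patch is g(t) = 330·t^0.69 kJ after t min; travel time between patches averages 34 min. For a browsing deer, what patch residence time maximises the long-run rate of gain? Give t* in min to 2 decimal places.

By the marginal value theorem, leave when the instantaneous gain rate g'(t) equals the habitat-wide average g(t)/(T + t).
g'(t) = 0.69·330·t^-0.31. Setting 0.69·330·t^-0.31 = 330·t^0.69/(34+t) gives 0.69(34+t) = t, so 0.31·t = 0.69×34.
t* = 0.69×34/0.31 = 75.68 min.

75.68 min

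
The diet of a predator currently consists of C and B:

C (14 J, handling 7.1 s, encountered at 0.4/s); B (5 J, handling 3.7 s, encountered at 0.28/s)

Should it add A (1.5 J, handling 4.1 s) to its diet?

On C and B alone, R = ΣλE/(1+Σλh) = 7/4.876 = 1.436 J/s.
A: E/h = 1.5/4.1 = 0.3659 J/s.
0.3659 < 1.436, so adding A would lower the average — exclude it.

No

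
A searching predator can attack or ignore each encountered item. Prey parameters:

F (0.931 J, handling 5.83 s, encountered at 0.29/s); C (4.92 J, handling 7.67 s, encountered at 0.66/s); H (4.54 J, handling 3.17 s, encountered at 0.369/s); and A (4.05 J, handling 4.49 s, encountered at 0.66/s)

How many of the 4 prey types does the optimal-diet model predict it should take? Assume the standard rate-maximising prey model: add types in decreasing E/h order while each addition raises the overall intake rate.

2

Profitabilities (E/h, J/s): H 1.43, A 0.902, C 0.641, F 0.16. Add prey in this order while the next type's profitability exceeds the intake rate on those already taken.
Rate on top 1: 0.7721. A: 0.902 > 0.7721 → include.
Rate on top 2: 0.8471. C: 0.641 < 0.8471 → exclude; stop.
Optimal diet: H, A — 2 of 4 types.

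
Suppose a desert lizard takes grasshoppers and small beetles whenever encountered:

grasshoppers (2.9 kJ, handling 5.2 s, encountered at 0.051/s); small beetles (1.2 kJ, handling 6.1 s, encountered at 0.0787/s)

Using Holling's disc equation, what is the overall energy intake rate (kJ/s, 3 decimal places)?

0.139 kJ/s

Energy encountered per unit search time: 0.051×2.9 + 0.0787×1.2 = 0.2423 kJ/s.
Handling time per unit search time: 0.051×5.2 + 0.0787×6.1 = 0.7453.
Rate = 0.2423/(1 + 0.7453) = 0.1389 kJ/s.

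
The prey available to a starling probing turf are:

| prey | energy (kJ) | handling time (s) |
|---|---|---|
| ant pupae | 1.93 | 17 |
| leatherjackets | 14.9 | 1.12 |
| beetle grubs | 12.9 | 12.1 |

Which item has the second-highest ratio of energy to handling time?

Profitability E/h (kJ/s): ant pupae = 1.93/17 = 0.114, leatherjackets = 14.9/1.12 = 13.3, beetle grubs = 12.9/12.1 = 1.07.
Ranked: leatherjackets > beetle grubs > ant pupae.

beetle grubs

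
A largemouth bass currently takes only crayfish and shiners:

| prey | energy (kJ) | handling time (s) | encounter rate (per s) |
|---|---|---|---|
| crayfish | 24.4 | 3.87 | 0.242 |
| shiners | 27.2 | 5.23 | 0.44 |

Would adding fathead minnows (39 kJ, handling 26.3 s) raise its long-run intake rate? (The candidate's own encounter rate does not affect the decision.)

No

Current rate: (0.242×24.4 + 0.44×27.2)/(1 + 0.242×3.87 + 0.44×5.23) = 4.218 kJ/s.
fathead minnows: E/h = 39/26.3 = 1.483 kJ/s.
1.483 < 4.218, so adding fathead minnows would lower the average — exclude it.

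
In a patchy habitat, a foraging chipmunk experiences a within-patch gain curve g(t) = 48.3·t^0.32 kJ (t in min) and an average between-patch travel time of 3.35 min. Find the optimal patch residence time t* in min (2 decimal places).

1.58 min

By the marginal value theorem, leave when the instantaneous gain rate g'(t) equals the habitat-wide average g(t)/(T + t).
g'(t) = 0.32·48.3·t^-0.68. Setting 0.32·48.3·t^-0.68 = 48.3·t^0.32/(3.35+t) gives 0.32(3.35+t) = t, so 0.68·t = 0.32×3.35.
t* = 0.32×3.35/0.68 = 1.576 min.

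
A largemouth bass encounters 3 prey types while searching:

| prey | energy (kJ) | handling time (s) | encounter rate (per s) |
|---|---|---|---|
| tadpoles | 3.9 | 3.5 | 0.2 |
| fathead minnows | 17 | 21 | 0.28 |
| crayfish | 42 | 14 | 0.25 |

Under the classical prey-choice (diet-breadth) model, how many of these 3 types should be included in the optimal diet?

1

Rank by E/h (kJ/s): crayfish 3, tadpoles 1.11, fathead minnows 0.81. Include each in turn until the next type's E/h falls below the running intake rate.
Rate on top 1: 2.333. tadpoles: 1.11 < 2.333 → exclude; stop.
Optimal diet: crayfish — 1 of 3 types.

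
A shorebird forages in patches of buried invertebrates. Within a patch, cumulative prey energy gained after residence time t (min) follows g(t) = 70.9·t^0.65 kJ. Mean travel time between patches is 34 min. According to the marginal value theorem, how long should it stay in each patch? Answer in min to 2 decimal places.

63.14 min

Optimal t* satisfies g'(t*) = g(t*)/(T + t*).
g'(t) = 0.65·70.9·t^-0.35. Setting 0.65·70.9·t^-0.35 = 70.9·t^0.65/(34+t) gives 0.65(34+t) = t, so 0.35·t = 0.65×34.
t* = 0.65×34/0.35 = 63.14 min.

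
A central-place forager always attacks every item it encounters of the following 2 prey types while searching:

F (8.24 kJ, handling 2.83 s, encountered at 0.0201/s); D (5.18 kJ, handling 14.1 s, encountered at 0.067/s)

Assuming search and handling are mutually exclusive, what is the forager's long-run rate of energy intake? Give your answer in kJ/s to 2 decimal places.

R = (0.0201×8.24 + 0.067×5.18) / (1 + 0.0201×2.83 + 0.067×14.1) = 0.5127/2.002 = 0.2561 kJ/s.

0.26 kJ/s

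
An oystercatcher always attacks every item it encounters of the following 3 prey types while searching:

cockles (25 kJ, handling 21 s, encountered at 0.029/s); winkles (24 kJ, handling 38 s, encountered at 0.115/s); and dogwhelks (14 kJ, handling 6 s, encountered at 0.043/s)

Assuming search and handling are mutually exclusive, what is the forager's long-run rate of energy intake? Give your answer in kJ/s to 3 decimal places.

R = Σλ_iE_i / (1 + Σλ_ih_i)
Numerator: 0.029×25 + 0.115×24 + 0.043×14 = 4.087
Denominator: 1 + 0.029×21 + 0.115×38 + 0.043×6 = 6.237
R = 4.087/6.237 = 0.6553 kJ/s

0.655 kJ/s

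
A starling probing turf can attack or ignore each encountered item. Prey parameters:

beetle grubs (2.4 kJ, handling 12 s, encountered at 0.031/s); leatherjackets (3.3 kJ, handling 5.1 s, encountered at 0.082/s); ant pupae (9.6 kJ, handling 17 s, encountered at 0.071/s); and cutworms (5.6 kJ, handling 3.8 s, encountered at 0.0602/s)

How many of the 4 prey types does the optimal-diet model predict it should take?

3

Rank by E/h (kJ/s): cutworms 1.47, leatherjackets 0.647, ant pupae 0.565, beetle grubs 0.2. Include each in turn until the next type's E/h falls below the running intake rate.
Rate on top 1: 0.2744. leatherjackets: 0.647 > 0.2744 → include.
Rate on top 2: 0.369. ant pupae: 0.565 > 0.369 → include.
Rate on top 3: 0.4518. beetle grubs: 0.2 < 0.4518 → exclude; stop.
Optimal diet: cutworms, leatherjackets, ant pupae — 3 of 4 types.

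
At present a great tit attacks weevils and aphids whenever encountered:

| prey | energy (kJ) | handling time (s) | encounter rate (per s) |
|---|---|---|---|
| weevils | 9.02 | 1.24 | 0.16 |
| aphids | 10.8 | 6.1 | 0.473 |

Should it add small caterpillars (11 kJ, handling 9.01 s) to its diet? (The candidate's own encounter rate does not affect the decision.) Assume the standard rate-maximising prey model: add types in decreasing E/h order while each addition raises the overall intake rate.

Intake rate on the current diet: R = (0.16×9.02 + 0.473×10.8) / (1 + 0.16×1.24 + 0.473×6.1) = 6.552/4.084 = 1.604 kJ/s.
small caterpillars: E/h = 11/9.01 = 1.221 kJ/s.
1.221 < 1.604, so adding small caterpillars would lower the average — exclude it.

No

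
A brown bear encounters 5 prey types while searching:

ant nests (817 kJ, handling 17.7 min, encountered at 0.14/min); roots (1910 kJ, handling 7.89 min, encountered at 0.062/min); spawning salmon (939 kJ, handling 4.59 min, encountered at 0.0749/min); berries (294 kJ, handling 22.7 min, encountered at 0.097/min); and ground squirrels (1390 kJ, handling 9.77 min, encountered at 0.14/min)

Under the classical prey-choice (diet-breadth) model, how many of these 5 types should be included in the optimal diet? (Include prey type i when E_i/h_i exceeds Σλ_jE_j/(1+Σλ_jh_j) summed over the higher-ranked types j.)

E/h in descending order: roots 242, spawning salmon 205, ground squirrels 142, ant nests 46.2, berries 13 kJ/min. The optimal diet is the largest prefix of this list for which every included type satisfies E_i/h_i > R on the types above it.
Rate on top 1: 79.52. spawning salmon: 205 > 79.52 → include.
Rate on top 2: 103. ground squirrels: 142 > 103 → include.
Rate on top 3: 119.8. ant nests: 46.2 < 119.8 → exclude; stop.
Optimal diet: roots, spawning salmon, ground squirrels — 3 of 5 types.

3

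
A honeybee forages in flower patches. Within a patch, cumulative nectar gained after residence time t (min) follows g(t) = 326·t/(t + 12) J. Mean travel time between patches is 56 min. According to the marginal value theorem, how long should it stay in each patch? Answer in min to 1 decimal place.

25.9 min

Optimal t* satisfies g'(t*) = g(t*)/(T + t*).
g'(t) = 326·12/(t + 12)². Setting 326·12/(t+12)² = 326t/[(t+12)(56+t)] gives 12(56+t) = t(t+12), so t² = 12×56 = 672.
t* = √672 = 25.92 min.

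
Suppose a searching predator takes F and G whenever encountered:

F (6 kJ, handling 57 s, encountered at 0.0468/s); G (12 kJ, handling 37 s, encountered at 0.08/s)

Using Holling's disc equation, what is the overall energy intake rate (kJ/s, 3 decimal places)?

R = (0.0468×6 + 0.08×12) / (1 + 0.0468×57 + 0.08×37) = 1.241/6.628 = 0.1872 kJ/s.

0.187 kJ/s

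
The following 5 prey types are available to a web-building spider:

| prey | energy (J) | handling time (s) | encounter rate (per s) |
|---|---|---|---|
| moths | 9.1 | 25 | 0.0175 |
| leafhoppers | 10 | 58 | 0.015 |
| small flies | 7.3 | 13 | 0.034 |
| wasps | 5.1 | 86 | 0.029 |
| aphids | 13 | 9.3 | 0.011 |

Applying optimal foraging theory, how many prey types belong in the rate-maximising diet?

3

Rank by E/h (J/s): aphids 1.4, small flies 0.562, moths 0.364, leafhoppers 0.172, wasps 0.0593. Include each in turn until the next type's E/h falls below the running intake rate.
Rate on top 1: 0.1297. small flies: 0.562 > 0.1297 → include.
Rate on top 2: 0.2533. moths: 0.364 > 0.2533 → include.
Rate on top 3: 0.2778. leafhoppers: 0.172 < 0.2778 → exclude; stop.
Optimal diet: aphids, small flies, moths — 3 of 5 types.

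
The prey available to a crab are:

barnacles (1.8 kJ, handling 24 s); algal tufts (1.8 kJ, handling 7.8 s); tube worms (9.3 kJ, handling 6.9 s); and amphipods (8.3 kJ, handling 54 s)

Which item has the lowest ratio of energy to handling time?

barnacles

Profitability E/h (kJ/s): barnacles = 1.8/24 = 0.075, algal tufts = 1.8/7.8 = 0.231, tube worms = 9.3/6.9 = 1.35, amphipods = 8.3/54 = 0.154.
Ranked: tube worms > algal tufts > amphipods > barnacles.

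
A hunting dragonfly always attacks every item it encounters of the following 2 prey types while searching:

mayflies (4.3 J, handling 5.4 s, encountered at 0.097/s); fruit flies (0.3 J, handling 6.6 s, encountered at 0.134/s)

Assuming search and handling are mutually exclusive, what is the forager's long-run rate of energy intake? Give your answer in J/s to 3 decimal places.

R = (0.097×4.3 + 0.134×0.3) / (1 + 0.097×5.4 + 0.134×6.6) = 0.4573/2.408 = 0.1899 J/s.

0.190 J/s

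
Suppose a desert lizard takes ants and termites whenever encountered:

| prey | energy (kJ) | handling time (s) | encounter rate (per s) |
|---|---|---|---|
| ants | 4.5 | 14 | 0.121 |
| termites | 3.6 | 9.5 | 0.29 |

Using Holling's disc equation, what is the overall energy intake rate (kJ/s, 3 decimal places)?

R = Σλ_iE_i / (1 + Σλ_ih_i)
Numerator: 0.121×4.5 + 0.29×3.6 = 1.589
Denominator: 1 + 0.121×14 + 0.29×9.5 = 5.449
R = 1.589/5.449 = 0.2915 kJ/s

0.292 kJ/s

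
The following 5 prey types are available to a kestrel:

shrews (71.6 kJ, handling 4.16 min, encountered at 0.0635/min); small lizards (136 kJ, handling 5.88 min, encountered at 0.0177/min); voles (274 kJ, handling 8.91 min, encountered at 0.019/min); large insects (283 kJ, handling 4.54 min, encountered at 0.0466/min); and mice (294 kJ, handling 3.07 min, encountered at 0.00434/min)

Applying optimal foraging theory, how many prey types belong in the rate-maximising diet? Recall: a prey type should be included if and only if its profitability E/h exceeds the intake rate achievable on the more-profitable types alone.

5

Profitabilities (E/h, kJ/min): mice 95.8, large insects 62.3, voles 30.8, small lizards 23.1, shrews 17.2. Add prey in this order while the next type's profitability exceeds the intake rate on those already taken.
Rate on top 1: 1.259. large insects: 62.3 > 1.259 → include.
Rate on top 2: 11.81. voles: 30.8 > 11.81 → include.
Rate on top 3: 14.11. small lizards: 23.1 > 14.11 → include.
Rate on top 4: 14.74. shrews: 17.2 > 14.74 → include.
Optimal diet: mice, large insects, voles, small lizards, shrews — 5 of 5 types.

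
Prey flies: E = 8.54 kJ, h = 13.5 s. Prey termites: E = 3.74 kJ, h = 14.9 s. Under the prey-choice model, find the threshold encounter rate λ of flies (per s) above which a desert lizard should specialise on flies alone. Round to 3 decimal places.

At the threshold, the rate on flies alone equals the profitability of termites: λ·8.54/(1 + λ·13.5) = 3.74/14.9 = 0.251.
Rearranging, λ(8.54 − 0.251×13.5) = 0.251, so λ = 0.251/5.151 = 0.04873 per s.

0.049 per s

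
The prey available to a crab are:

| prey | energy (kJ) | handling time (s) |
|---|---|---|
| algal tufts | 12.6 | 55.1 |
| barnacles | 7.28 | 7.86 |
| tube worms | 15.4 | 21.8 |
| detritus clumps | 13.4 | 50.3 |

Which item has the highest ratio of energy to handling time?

Profitability E/h (kJ/s): algal tufts = 12.6/55.1 = 0.229, barnacles = 7.28/7.86 = 0.926, tube worms = 15.4/21.8 = 0.706, detritus clumps = 13.4/50.3 = 0.266.
Ranked: barnacles > tube worms > detritus clumps > algal tufts.

barnacles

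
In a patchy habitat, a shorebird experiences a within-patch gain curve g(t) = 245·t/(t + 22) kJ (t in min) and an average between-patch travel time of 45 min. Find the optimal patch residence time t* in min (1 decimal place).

31.5 min

Optimal t* satisfies g'(t*) = g(t*)/(T + t*).
g'(t) = 245·22/(t + 22)². Setting 245·22/(t+22)² = 245t/[(t+22)(45+t)] gives 22(45+t) = t(t+22), so t² = 22×45 = 990.
t* = √990 = 31.46 min.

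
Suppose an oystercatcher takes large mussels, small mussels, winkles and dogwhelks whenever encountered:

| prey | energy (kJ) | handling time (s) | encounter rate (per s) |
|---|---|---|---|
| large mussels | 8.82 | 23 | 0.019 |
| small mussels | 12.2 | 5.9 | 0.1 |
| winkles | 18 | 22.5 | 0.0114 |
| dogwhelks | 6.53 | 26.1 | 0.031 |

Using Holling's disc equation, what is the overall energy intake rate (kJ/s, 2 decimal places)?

Energy encountered per unit search time: 0.019×8.82 + 0.1×12.2 + 0.0114×18 + 0.031×6.53 = 1.795 kJ/s.
Handling time per unit search time: 0.019×23 + 0.1×5.9 + 0.0114×22.5 + 0.031×26.1 = 2.093.
Rate = 1.795/(1 + 2.093) = 0.5805 kJ/s.

0.58 kJ/s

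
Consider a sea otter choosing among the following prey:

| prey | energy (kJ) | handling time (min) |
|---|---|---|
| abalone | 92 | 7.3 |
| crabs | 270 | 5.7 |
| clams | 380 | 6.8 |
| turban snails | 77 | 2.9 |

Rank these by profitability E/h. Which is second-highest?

crabs

Profitability E/h (kJ/min): abalone = 92/7.3 = 12.6, crabs = 270/5.7 = 47.4, clams = 380/6.8 = 55.9, turban snails = 77/2.9 = 26.6.
Ranked: clams > crabs > turban snails > abalone.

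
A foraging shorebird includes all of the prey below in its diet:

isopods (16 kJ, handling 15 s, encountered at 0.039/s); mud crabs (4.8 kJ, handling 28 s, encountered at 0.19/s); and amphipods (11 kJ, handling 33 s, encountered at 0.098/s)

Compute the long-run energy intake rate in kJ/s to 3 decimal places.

0.258 kJ/s

Energy encountered per unit search time: 0.039×16 + 0.19×4.8 + 0.098×11 = 2.614 kJ/s.
Handling time per unit search time: 0.039×15 + 0.19×28 + 0.098×33 = 9.139.
Rate = 2.614/(1 + 9.139) = 0.2578 kJ/s.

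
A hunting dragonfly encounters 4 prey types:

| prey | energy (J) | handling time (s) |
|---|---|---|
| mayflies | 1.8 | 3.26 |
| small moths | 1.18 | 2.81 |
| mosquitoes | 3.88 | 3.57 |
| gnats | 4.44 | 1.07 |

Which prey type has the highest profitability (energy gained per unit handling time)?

In descending order of E/h:
gnats: 4.44/1.07 = 4.15 J/s
mosquitoes: 3.88/3.57 = 1.09 J/s
mayflies: 1.8/3.26 = 0.552 J/s
small moths: 1.18/2.81 = 0.42 J/s

gnats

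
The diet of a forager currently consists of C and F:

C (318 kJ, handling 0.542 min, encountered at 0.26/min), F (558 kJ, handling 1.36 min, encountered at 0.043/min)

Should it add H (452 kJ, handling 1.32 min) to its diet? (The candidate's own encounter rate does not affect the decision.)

Yes

On C and F alone, R = ΣλE/(1+Σλh) = 106.7/1.199 = 88.94 kJ/min.
H: E/h = 452/1.32 = 342.4 kJ/min.
342.4 > 88.94, so adding H raises the average — include it.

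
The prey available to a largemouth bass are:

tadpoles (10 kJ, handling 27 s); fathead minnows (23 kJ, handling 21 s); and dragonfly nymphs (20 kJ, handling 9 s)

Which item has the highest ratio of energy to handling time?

Profitability E/h (kJ/s): tadpoles = 10/27 = 0.37, fathead minnows = 23/21 = 1.1, dragonfly nymphs = 20/9 = 2.22.
Ranked: dragonfly nymphs > fathead minnows > tadpoles.

dragonfly nymphs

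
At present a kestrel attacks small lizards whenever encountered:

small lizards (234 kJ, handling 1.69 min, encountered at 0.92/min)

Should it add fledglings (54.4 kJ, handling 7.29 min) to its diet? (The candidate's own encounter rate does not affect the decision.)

On small lizards alone, R = ΣλE/(1+Σλh) = 215.3/2.555 = 84.26 kJ/min.
Profitability of fledglings: 54.4/7.29 = 7.462 kJ/min.
7.462 < 84.26, so adding fledglings would lower the average — exclude it.

No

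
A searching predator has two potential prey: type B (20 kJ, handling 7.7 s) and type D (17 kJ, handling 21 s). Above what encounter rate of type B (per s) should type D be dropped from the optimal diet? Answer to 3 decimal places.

The zero-one rule: include type D iff E₂/h₂ > λE₁/(1+λh₁). Equality gives the switch point.
λE₁h₂ = E₂ + λE₂h₁ ⇒ λ = E₂/(E₁h₂ − E₂h₁) = 17/(420 − 130.9) = 0.0588 per s.

0.059 per s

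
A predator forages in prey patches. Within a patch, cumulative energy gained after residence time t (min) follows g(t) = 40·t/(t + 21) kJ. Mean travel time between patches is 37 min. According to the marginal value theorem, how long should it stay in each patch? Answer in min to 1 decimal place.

27.9 min

Optimal t* satisfies g'(t*) = g(t*)/(T + t*).
g'(t) = 40·21/(t + 21)². Setting 40·21/(t+21)² = 40t/[(t+21)(37+t)] gives 21(37+t) = t(t+21), so t² = 21×37 = 777.
t* = √777 = 27.87 min.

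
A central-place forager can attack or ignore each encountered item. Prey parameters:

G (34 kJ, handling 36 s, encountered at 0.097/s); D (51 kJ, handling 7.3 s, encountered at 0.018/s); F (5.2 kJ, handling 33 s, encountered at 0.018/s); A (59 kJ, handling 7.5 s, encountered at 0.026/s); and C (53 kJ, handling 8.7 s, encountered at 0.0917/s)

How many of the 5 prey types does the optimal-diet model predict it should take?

Profitabilities (E/h, kJ/s): A 7.87, D 6.99, C 6.09, G 0.944, F 0.158. Add prey in this order while the next type's profitability exceeds the intake rate on those already taken.
Rate on top 1: 1.284. D: 6.99 > 1.284 → include.
Rate on top 2: 1.849. C: 6.09 > 1.849 → include.
Rate on top 3: 3.442. G: 0.944 < 3.442 → exclude; stop.
Optimal diet: A, D, C — 3 of 5 types.

3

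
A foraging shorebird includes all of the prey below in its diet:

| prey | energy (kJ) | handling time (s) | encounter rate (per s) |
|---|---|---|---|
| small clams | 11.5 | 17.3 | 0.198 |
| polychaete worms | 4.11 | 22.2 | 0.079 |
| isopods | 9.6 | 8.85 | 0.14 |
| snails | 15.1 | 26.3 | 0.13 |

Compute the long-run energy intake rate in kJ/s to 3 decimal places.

0.545 kJ/s

Energy encountered per unit search time: 0.198×11.5 + 0.079×4.11 + 0.14×9.6 + 0.13×15.1 = 5.909 kJ/s.
Handling time per unit search time: 0.198×17.3 + 0.079×22.2 + 0.14×8.85 + 0.13×26.3 = 9.837.
Rate = 5.909/(1 + 9.837) = 0.5452 kJ/s.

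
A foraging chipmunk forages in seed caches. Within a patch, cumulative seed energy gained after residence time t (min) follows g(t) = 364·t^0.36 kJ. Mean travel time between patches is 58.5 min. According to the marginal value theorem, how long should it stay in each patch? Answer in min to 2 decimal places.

Maximise g(t)/(T+t): set derivative to zero → g'(t)(T+t) = g(t).
g'(t) = 0.36·364·t^-0.64. Setting 0.36·364·t^-0.64 = 364·t^0.36/(58.5+t) gives 0.36(58.5+t) = t, so 0.64·t = 0.36×58.5.
t* = 0.36×58.5/0.64 = 32.91 min.

32.91 min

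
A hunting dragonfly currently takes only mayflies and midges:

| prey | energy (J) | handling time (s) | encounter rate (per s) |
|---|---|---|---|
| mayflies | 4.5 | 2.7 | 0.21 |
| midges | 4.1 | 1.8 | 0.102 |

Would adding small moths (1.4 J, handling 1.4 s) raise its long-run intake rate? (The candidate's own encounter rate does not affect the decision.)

Yes

On mayflies and midges alone, R = ΣλE/(1+Σλh) = 1.363/1.751 = 0.7787 J/s.
small moths: E/h = 1.4/1.4 = 1 J/s.
1 > 0.7787, so adding small moths raises the average — include it.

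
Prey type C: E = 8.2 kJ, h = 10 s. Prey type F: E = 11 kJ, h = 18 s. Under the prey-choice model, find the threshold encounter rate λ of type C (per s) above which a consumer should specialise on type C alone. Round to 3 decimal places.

0.293 per s

Drop type F once their profitability E₂/h₂ falls below the rate achievable on type C alone: E₂/h₂ = λE₁/(1 + λh₁).
Solve for λ: λE₁h₂ = E₂(1 + λh₁) → λ(E₁h₂ − E₂h₁) = E₂ → λ = E₂/(E₁h₂ − E₂h₁).
λ = 11/(8.2×18 − 11×10) = 11/37.6 = 0.2926 per s.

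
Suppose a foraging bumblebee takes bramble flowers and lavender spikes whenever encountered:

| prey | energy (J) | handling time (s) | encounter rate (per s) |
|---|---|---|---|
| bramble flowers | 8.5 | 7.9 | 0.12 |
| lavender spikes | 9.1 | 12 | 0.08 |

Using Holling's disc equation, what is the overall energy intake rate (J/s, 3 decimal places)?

R = Σλ_iE_i / (1 + Σλ_ih_i)
Numerator: 0.12×8.5 + 0.08×9.1 = 1.748
Denominator: 1 + 0.12×7.9 + 0.08×12 = 2.908
R = 1.748/2.908 = 0.6011 J/s

0.601 J/s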